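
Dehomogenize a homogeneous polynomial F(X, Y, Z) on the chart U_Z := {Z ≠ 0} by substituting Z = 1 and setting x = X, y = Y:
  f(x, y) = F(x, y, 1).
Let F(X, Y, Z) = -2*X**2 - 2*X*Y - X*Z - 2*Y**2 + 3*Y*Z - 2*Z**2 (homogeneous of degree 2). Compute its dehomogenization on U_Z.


f(x, y) = -2*x**2 - 2*x*y - x - 2*y**2 + 3*y - 2

On U_Z we set Z = 1. Each monomial c·X^i·Y^j·Z^k in F becomes c·x^i·y^j·1^k = c·x^i·y^j.
Substituting Z = 1: F(X, Y, 1) = -2*x**2 - 2*x*y - x - 2*y**2 + 3*y - 2.
Note: deg(f) ≤ deg(F) = 2; strict inequality happens when F is divisible by Z (lost terms).


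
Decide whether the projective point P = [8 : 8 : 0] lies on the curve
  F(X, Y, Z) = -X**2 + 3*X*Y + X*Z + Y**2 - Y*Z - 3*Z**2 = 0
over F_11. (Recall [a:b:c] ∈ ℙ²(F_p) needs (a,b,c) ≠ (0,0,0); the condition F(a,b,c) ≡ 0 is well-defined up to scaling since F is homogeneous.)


F(8,8,0) ≡ 5 (mod 11); P is NOT on the curve.

Evaluate F(8, 8, 0) term-by-term (mod 11).
  -X**2 ↦ -1·64·1·1 = -64
  3*X*Y ↦ 3·8·8·1 = 192
  X*Z ↦ 1·8·1·0 = 0
  Y**2 ↦ 1·1·64·1 = 64
  -Y*Z ↦ -1·1·8·0 = 0
  -3*Z**2 ↦ -3·1·1·0 = 0
Sum: F(8, 8, 0) = (-64) + (192) + (0) + (64) + (0) + (0) = 192.
Reducing mod 11: 192 ≡ 5 (mod 11).
Since F(a, b, c) ≡ 5 ≠ 0 (mod 11), P does NOT lie on the curve.


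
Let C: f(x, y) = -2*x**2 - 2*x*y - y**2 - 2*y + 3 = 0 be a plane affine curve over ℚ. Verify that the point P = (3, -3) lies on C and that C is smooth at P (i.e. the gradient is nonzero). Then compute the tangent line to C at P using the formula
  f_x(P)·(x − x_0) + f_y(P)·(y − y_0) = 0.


Tangent line at P: -6*x - 2*y + 12 = 0.

Step 1: f(3, -3) = 0, so P lies on C.
Step 2: partial derivatives
  f_x(x, y) = -4*x - 2*y, f_y(x, y) = -2*x - 2*y - 2.
  f_x(P) = -6, f_y(P) = -2 (gradient nonzero, so P is smooth).
Step 3: tangent line at P: -6·(x − 3) + -2·(y − -3) = 0.
Expanding: -6*x - 2*y + 12 = 0.


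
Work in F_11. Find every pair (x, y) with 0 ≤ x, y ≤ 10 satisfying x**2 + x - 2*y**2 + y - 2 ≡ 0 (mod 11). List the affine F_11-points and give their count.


Affine F_11-points: {(1, 0), (1, 6), (2, 3), (3, 8), (3, 9), (5, 2), (5, 4), (7, 8), (7, 9), (8, 3), (9, 0), (9, 6)}; count = 12.

For each of the 121 pairs (x, y) ∈ F_11², evaluate f(x, y) mod 11. Record the zeros.
  x = 0: [0↦9, 1↦8, 2↦3, 3↦5, 4↦3, 5↦8, 6↦9, 7↦6, 8↦10, 9↦10, 10↦6]  zeros at y ∈ ∅
  x = 1: [0↦0, 1↦10, 2↦5, 3↦7, 4↦5, 5↦10, 6↦0, 7↦8, 8↦1, 9↦1, 10↦8]  zeros at y ∈ {0, 6}
  x = 2: [0↦4, 1↦3, 2↦9, 3↦0, 4↦9, 5↦3, 6↦4, 7↦1, 8↦5, 9↦5, 10↦1]  zeros at y ∈ {3}
  x = 3: [0↦10, 1↦9, 2↦4, 3↦6, 4↦4, 5↦9, 6↦10, 7↦7, 8↦0, 9↦0, 10↦7]  zeros at y ∈ {8, 9}
  x = 4: [0↦7, 1↦6, 2↦1, 3↦3, 4↦1, 5↦6, 6↦7, 7↦4, 8↦8, 9↦8, 10↦4]  zeros at y ∈ ∅
  x = 5: [0↦6, 1↦5, 2↦0, 3↦2, 4↦0, 5↦5, 6↦6, 7↦3, 8↦7, 9↦7, 10↦3]  zeros at y ∈ {2, 4}
  x = 6: [0↦7, 1↦6, 2↦1, 3↦3, 4↦1, 5↦6, 6↦7, 7↦4, 8↦8, 9↦8, 10↦4]  zeros at y ∈ ∅
  x = 7: [0↦10, 1↦9, 2↦4, 3↦6, 4↦4, 5↦9, 6↦10, 7↦7, 8↦0, 9↦0, 10↦7]  zeros at y ∈ {8, 9}
  x = 8: [0↦4, 1↦3, 2↦9, 3↦0, 4↦9, 5↦3, 6↦4, 7↦1, 8↦5, 9↦5, 10↦1]  zeros at y ∈ {3}
  x = 9: [0↦0, 1↦10, 2↦5, 3↦7, 4↦5, 5↦10, 6↦0, 7↦8, 8↦1, 9↦1, 10↦8]  zeros at y ∈ {0, 6}
  x = 10: [0↦9, 1↦8, 2↦3, 3↦5, 4↦3, 5↦8, 6↦9, 7↦6, 8↦10, 9↦10, 10↦6]  zeros at y ∈ ∅
Collecting zeros: affine points = {(1, 0), (1, 6), (2, 3), (3, 8), (3, 9), (5, 2), (5, 4), (7, 8), (7, 9), (8, 3), (9, 0), (9, 6)}.
Total count |C(F_11)_aff| = 12.


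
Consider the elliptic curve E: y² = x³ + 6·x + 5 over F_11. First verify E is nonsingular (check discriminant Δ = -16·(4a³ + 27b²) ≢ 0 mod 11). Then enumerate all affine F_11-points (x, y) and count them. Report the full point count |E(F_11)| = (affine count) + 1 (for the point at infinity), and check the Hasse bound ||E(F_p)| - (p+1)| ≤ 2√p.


Affine points = {(0, 4), (0, 7), (1, 1), (1, 10), (2, 5), (2, 6), (4, 4), (4, 7), (6, 2), (6, 9), (7, 4), (7, 7), (8, 2), (8, 9), (10, 3), (10, 8)}; affine count = 16; |E(F_11)| = 17.

Discriminant check: Δ ∝ 4a³ + 27b² = 4·6³ + 27·5² = 4·216 + 27·25 ≡ 10 (mod 11). Nonzero ⇒ E is nonsingular.
For each x ∈ F_11, compute rhs = x³ + 6·x + 5 mod 11, then count y ∈ F_11 with y² ≡ rhs.
  x = 0: rhs = 5, matching y values: 4, 7 (2 points).
  x = 1: rhs = 1, matching y values: 1, 10 (2 points).
  x = 2: rhs = 3, matching y values: 5, 6 (2 points).
  x = 3: rhs = 6, matching y values: none (0 points).
  x = 4: rhs = 5, matching y values: 4, 7 (2 points).
  x = 5: rhs = 6, matching y values: none (0 points).
  x = 6: rhs = 4, matching y values: 2, 9 (2 points).
  x = 7: rhs = 5, matching y values: 4, 7 (2 points).
  x = 8: rhs = 4, matching y values: 2, 9 (2 points).
  x = 9: rhs = 7, matching y values: none (0 points).
  x = 10: rhs = 9, matching y values: 3, 8 (2 points).
Total affine count: 16.
Full point count |E(F_11)| = 16 + 1 = 17.
Hasse bound: |17 − (11+1)| = |5| = 5 ≤ 2√11 ≈ 6.6332 ✓.


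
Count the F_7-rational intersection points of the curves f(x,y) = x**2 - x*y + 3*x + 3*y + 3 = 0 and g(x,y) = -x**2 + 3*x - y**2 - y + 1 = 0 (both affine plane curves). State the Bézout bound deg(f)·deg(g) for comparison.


Common zeros: ∅; count = 0; Bézout bound = 4.

deg(f) = 2, deg(g) = 2, so Bézout bound = 4.
Scan x ∈ F_7. For each x, list the y ∈ F_7 with f(x, y) ≡ 0 and those with g(x, y) ≡ 0 (mod 7); the common zeros in that column are the intersection.
  x = 0: f ≡ 0 at y ∈ {6}; g ≡ 0 at y ∈ ∅; common: ∅.
  x = 1: f ≡ 0 at y ∈ {0}; g ≡ 0 at y ∈ ∅; common: ∅.
  x = 2: f ≡ 0 at y ∈ {1}; g ≡ 0 at y ∈ ∅; common: ∅.
  x = 3: f ≡ 0 at y ∈ {0, 1, 2, 3, 4, 5, 6}; g ≡ 0 at y ∈ ∅; common: ∅.
  x = 4: f ≡ 0 at y ∈ {3}; g ≡ 0 at y ∈ ∅; common: ∅.
  x = 5: f ≡ 0 at y ∈ {4}; g ≡ 0 at y ∈ {3}; common: ∅.
  x = 6: f ≡ 0 at y ∈ {5}; g ≡ 0 at y ∈ ∅; common: ∅.
Collecting: common zeros = ∅, so the count is 0.
Comparison with the Bézout bound: 0 ≤ 4 = deg(f)·deg(g), as expected for curves with no common component (the affine F_7-count falls short of the bound because intersections may lie at infinity, over extension fields, or carry multiplicity).


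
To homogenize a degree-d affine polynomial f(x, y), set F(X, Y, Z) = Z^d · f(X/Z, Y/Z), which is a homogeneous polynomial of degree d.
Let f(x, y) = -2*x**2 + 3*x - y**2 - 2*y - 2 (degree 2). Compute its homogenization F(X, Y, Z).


F(X, Y, Z) = -2*X**2 + 3*X*Z - Y**2 - 2*Y*Z - 2*Z**2

deg(f) = 2.
Substitute x = X/Z, y = Y/Z into f, then multiply by Z^2.
  monomial -2·x^2·y^0 ↦ -2·X^2·Y^0·Z^0.
  monomial 3·x^1·y^0 ↦ 3·X^1·Y^0·Z^1.
  monomial -1·x^0·y^2 ↦ -1·X^0·Y^2·Z^0.
  monomial -2·x^0·y^1 ↦ -2·X^0·Y^1·Z^1.
  monomial -2·x^0·y^0 ↦ -2·X^0·Y^0·Z^2.
Collecting: F(X, Y, Z) = -2*X**2 + 3*X*Z - Y**2 - 2*Y*Z - 2*Z**2.


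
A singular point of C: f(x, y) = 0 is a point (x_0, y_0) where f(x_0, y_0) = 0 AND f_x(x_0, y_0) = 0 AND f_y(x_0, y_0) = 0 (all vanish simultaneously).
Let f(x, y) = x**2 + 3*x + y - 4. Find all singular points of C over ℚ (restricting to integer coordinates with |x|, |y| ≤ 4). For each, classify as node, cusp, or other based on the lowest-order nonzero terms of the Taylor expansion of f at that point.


No singular points in the scanned grid; C is smooth there.

Compute partial derivatives:
  f_x = 2*x + 3.
  f_y = 1.
f_y = 1 is a nonzero constant, so f_y never vanishes: no point (x, y) can satisfy f = f_x = f_y = 0. In particular no (x, y) ∈ {−4, ..., 4}² is singular; the curve is smooth.


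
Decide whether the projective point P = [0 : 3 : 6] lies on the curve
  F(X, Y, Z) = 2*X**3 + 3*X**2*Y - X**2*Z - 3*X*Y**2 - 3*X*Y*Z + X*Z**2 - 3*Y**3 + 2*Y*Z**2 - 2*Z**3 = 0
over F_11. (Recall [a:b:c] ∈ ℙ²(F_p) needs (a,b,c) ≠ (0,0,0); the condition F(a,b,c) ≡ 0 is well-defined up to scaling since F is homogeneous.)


F(0,3,6) ≡ 0 (mod 11); P is on the curve.

Evaluate F(0, 3, 6) term-by-term (mod 11).
  2*X**3 ↦ 2·0·1·1 = 0
  3*X**2*Y ↦ 3·0·3·1 = 0
  -X**2*Z ↦ -1·0·1·6 = 0
  -3*X*Y**2 ↦ -3·0·9·1 = 0
  -3*X*Y*Z ↦ -3·0·3·6 = 0
  X*Z**2 ↦ 1·0·1·36 = 0
  -3*Y**3 ↦ -3·1·27·1 = -81
  2*Y*Z**2 ↦ 2·1·3·36 = 216
  -2*Z**3 ↦ -2·1·1·216 = -432
Sum: F(0, 3, 6) = (0) + (0) + (0) + (0) + (0) + (0) + (-81) + (216) + (-432) = -297.
Reducing mod 11: -297 ≡ 0 (mod 11).
Since F(a, b, c) ≡ 0 (mod 11), P lies on the curve.


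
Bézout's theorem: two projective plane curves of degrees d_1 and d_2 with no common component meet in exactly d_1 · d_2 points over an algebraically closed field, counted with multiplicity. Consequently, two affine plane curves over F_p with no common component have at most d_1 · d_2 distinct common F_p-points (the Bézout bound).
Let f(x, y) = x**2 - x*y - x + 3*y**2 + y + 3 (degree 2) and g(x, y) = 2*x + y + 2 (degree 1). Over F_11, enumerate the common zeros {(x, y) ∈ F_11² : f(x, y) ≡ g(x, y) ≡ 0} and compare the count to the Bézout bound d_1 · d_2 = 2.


Common zeros: ∅; count = 0; Bézout bound = 2.

deg(f) = 2, deg(g) = 1, so Bézout bound = 2.
Scan x ∈ F_11. For each x, list the y ∈ F_11 with f(x, y) ≡ 0 and those with g(x, y) ≡ 0 (mod 11); the common zeros in that column are the intersection.
  x = 0: f ≡ 0 at y ∈ {3, 4}; g ≡ 0 at y ∈ {9}; common: ∅.
  x = 1: f ≡ 0 at y ∈ ∅; g ≡ 0 at y ∈ {7}; common: ∅.
  x = 2: f ≡ 0 at y ∈ ∅; g ≡ 0 at y ∈ {5}; common: ∅.
  x = 3: f ≡ 0 at y ∈ ∅; g ≡ 0 at y ∈ {3}; common: ∅.
  x = 4: f ≡ 0 at y ∈ {3, 9}; g ≡ 0 at y ∈ {1}; common: ∅.
  x = 5: f ≡ 0 at y ∈ {1, 4}; g ≡ 0 at y ∈ {10}; common: ∅.
  x = 6: f ≡ 0 at y ∈ {0, 9}; g ≡ 0 at y ∈ {8}; common: ∅.
  x = 7: f ≡ 0 at y ∈ ∅; g ≡ 0 at y ∈ {6}; common: ∅.
  x = 8: f ≡ 0 at y ∈ {1, 5}; g ≡ 0 at y ∈ {4}; common: ∅.
  x = 9: f ≡ 0 at y ∈ {5}; g ≡ 0 at y ∈ {2}; common: ∅.
  x = 10: f ≡ 0 at y ∈ ∅; g ≡ 0 at y ∈ {0}; common: ∅.
Collecting: common zeros = ∅, so the count is 0.
Comparison with the Bézout bound: 0 ≤ 2 = deg(f)·deg(g), as expected for curves with no common component (the affine F_11-count falls short of the bound because intersections may lie at infinity, over extension fields, or carry multiplicity).


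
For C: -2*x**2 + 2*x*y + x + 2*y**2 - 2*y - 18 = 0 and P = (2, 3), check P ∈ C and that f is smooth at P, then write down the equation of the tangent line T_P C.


Tangent line at P: -x + 14*y - 40 = 0.

Step 1: f(2, 3) = 0, so P lies on C.
Step 2: partial derivatives
  f_x(x, y) = -4*x + 2*y + 1, f_y(x, y) = 2*x + 4*y - 2.
  f_x(P) = -1, f_y(P) = 14 (gradient nonzero, so P is smooth).
Step 3: tangent line at P: -1·(x − 2) + 14·(y − 3) = 0.
Expanding: -x + 14*y - 40 = 0.


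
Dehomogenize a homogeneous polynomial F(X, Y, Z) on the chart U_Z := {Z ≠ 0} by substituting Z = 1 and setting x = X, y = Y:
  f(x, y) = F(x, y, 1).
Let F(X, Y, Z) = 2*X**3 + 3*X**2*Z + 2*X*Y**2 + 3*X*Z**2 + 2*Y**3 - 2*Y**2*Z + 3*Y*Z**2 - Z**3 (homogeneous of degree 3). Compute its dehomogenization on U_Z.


f(x, y) = 2*x**3 + 3*x**2 + 2*x*y**2 + 3*x + 2*y**3 - 2*y**2 + 3*y - 1

On U_Z we set Z = 1. Each monomial c·X^i·Y^j·Z^k in F becomes c·x^i·y^j·1^k = c·x^i·y^j.
Substituting Z = 1: F(X, Y, 1) = 2*x**3 + 3*x**2 + 2*x*y**2 + 3*x + 2*y**3 - 2*y**2 + 3*y - 1.
Note: deg(f) ≤ deg(F) = 3; strict inequality happens when F is divisible by Z (lost terms).


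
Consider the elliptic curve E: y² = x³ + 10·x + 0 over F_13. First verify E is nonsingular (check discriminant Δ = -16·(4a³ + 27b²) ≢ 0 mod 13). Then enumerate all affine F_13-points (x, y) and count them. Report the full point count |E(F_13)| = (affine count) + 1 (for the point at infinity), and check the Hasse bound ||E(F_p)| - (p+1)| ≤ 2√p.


Affine points = {(0, 0), (4, 0), (6, 4), (6, 9), (7, 6), (7, 7), (9, 0)}; affine count = 7; |E(F_13)| = 8.

Discriminant check: Δ ∝ 4a³ + 27b² = 4·10³ + 27·0² = 4·1000 + 27·0 ≡ 9 (mod 13). Nonzero ⇒ E is nonsingular.
For each x ∈ F_13, compute rhs = x³ + 10·x + 0 mod 13, then count y ∈ F_13 with y² ≡ rhs.
  x = 0: rhs = 0, matching y values: 0 (1 points).
  x = 1: rhs = 11, matching y values: none (0 points).
  x = 2: rhs = 2, matching y values: none (0 points).
  x = 3: rhs = 5, matching y values: none (0 points).
  x = 4: rhs = 0, matching y values: 0 (1 points).
  x = 5: rhs = 6, matching y values: none (0 points).
  x = 6: rhs = 3, matching y values: 4, 9 (2 points).
  x = 7: rhs = 10, matching y values: 6, 7 (2 points).
  x = 8: rhs = 7, matching y values: none (0 points).
  x = 9: rhs = 0, matching y values: 0 (1 points).
  x = 10: rhs = 8, matching y values: none (0 points).
  x = 11: rhs = 11, matching y values: none (0 points).
  x = 12: rhs = 2, matching y values: none (0 points).
Total affine count: 7.
Full point count |E(F_13)| = 7 + 1 = 8.
Hasse bound: |8 − (13+1)| = |-6| = 6 ≤ 2√13 ≈ 7.2111 ✓.


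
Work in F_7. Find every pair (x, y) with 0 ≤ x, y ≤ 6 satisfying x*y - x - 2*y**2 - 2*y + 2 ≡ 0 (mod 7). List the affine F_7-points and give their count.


Affine F_7-points: {(1, 4), (1, 6), (2, 0), (3, 2), (4, 3), (4, 5)}; count = 6.

For each of the 49 pairs (x, y) ∈ F_7², evaluate f(x, y) mod 7. Record the zeros.
  x = 0: [0↦2, 1↦5, 2↦4, 3↦6, 4↦4, 5↦5, 6↦2]  zeros at y ∈ ∅
  x = 1: [0↦1, 1↦5, 2↦5, 3↦1, 4↦0, 5↦2, 6↦0]  zeros at y ∈ {4, 6}
  x = 2: [0↦0, 1↦5, 2↦6, 3↦3, 4↦3, 5↦6, 6↦5]  zeros at y ∈ {0}
  x = 3: [0↦6, 1↦5, 2↦0, 3↦5, 4↦6, 5↦3, 6↦3]  zeros at y ∈ {2}
  x = 4: [0↦5, 1↦5, 2↦1, 3↦0, 4↦2, 5↦0, 6↦1]  zeros at y ∈ {3, 5}
  x = 5: [0↦4, 1↦5, 2↦2, 3↦2, 4↦5, 5↦4, 6↦6]  zeros at y ∈ ∅
  x = 6: [0↦3, 1↦5, 2↦3, 3↦4, 4↦1, 5↦1, 6↦4]  zeros at y ∈ ∅
Collecting zeros: affine points = {(1, 4), (1, 6), (2, 0), (3, 2), (4, 3), (4, 5)}.
Total count |C(F_7)_aff| = 6.


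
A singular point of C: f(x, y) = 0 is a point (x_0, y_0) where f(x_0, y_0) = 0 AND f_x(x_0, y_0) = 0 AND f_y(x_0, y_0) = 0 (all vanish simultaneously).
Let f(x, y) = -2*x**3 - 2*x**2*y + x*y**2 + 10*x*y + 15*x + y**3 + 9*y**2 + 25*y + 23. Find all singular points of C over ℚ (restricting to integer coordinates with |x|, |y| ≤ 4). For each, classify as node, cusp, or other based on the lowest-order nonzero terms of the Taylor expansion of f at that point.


Singular points: {(1, -3)}; classification: cusp.

Compute partial derivatives:
  f_x = -6*x**2 - 4*x*y + y**2 + 10*y + 15.
  f_y = -2*x**2 + 2*x*y + 10*x + 3*y**2 + 18*y + 25.
Scan x_0 ∈ {−4, ..., 4}. For each x_0, f_y(x_0, y) is a polynomial in y; find its integer roots y ∈ {−4, ..., 4}, then test f_x and f at those candidates.
  x = -4: f_y(-4, y) = 3*y**2 + 10*y - 47; no integer root y with |y| ≤ 4.
  x = -3: f_y(-3, y) = 3*y**2 + 12*y - 23; no integer root y with |y| ≤ 4.
  x = -2: f_y(-2, y) = 3*y**2 + 14*y - 3; no integer root y with |y| ≤ 4.
  x = -1: f_y(-1, y) = 3*y**2 + 16*y + 13; vanishes at y ∈ {-1}. (-1, -1): f_x = -4 ≠ 0.
  x = 0: f_y(0, y) = 3*y**2 + 18*y + 25; no integer root y with |y| ≤ 4.
  x = 1: f_y(1, y) = 3*y**2 + 20*y + 33; vanishes at y ∈ {-3}. (1, -3): f_x = 0, f = 0 — SINGULAR.
  x = 2: f_y(2, y) = 3*y**2 + 22*y + 37; no integer root y with |y| ≤ 4.
  x = 3: f_y(3, y) = 3*y**2 + 24*y + 37; no integer root y with |y| ≤ 4.
  x = 4: f_y(4, y) = 3*y**2 + 26*y + 33; no integer root y with |y| ≤ 4.
Only singular point on the grid: (1, -3).
Classify: substitute x = 1 + u, y = -3 + v and expand: f = -2*u**3 - 2*u**2*v + u*v**2 + v**3 + v**2.
No constant or linear terms (consistent with a singular point). Quadratic part: v**2. Cubic part: -2*u**3 - 2*u**2*v + u*v**2 + v**3.
The quadratic part v**2 is a perfect square, so there is a single (double) tangent line v = 0, i.e. y = -3. Restricting the cubic part to that line (v = 0) leaves -2*u**3 ≠ 0, so f is not divisible by v and the branch is v² ≈ 2*u**3 to lowest order — this is a cusp.
Classification: cusp.


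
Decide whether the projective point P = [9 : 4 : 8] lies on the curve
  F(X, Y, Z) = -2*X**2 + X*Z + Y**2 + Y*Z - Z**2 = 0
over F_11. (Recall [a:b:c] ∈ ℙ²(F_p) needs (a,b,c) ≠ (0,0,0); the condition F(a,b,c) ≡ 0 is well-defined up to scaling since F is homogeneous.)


F(9,4,8) ≡ 4 (mod 11); P is NOT on the curve.

Evaluate F(9, 4, 8) term-by-term (mod 11).
  -2*X**2 ↦ -2·81·1·1 = -162
  X*Z ↦ 1·9·1·8 = 72
  Y**2 ↦ 1·1·16·1 = 16
  Y*Z ↦ 1·1·4·8 = 32
  -Z**2 ↦ -1·1·1·64 = -64
Sum: F(9, 4, 8) = (-162) + (72) + (16) + (32) + (-64) = -106.
Reducing mod 11: -106 ≡ 4 (mod 11).
Since F(a, b, c) ≡ 4 ≠ 0 (mod 11), P does NOT lie on the curve.


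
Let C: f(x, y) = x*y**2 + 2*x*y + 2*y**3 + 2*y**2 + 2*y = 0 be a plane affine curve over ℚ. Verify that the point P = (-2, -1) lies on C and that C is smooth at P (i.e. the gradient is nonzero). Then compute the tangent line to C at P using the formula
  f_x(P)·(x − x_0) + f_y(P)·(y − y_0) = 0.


Tangent line at P: -x + 4*y + 2 = 0.

Step 1: f(-2, -1) = 0, so P lies on C.
Step 2: partial derivatives
  f_x(x, y) = y**2 + 2*y, f_y(x, y) = 2*x*y + 2*x + 6*y**2 + 4*y + 2.
  f_x(P) = -1, f_y(P) = 4 (gradient nonzero, so P is smooth).
Step 3: tangent line at P: -1·(x − -2) + 4·(y − -1) = 0.
Expanding: -x + 4*y + 2 = 0.


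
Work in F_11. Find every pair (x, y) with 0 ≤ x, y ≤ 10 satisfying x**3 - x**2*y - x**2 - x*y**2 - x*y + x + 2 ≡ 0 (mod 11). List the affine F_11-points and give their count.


Affine F_11-points: {(1, 1), (1, 8), (2, 1), (2, 7), (5, 6), (5, 10), (7, 4), (7, 10), (9, 3), (9, 9), (10, 1), (10, 10)}; count = 12.

For each of the 121 pairs (x, y) ∈ F_11², evaluate f(x, y) mod 11. Record the zeros.
  x = 0: [0↦2, 1↦2, 2↦2, 3↦2, 4↦2, 5↦2, 6↦2, 7↦2, 8↦2, 9↦2, 10↦2]  zeros at y ∈ ∅
  x = 1: [0↦3, 1↦0, 2↦6, 3↦10, 4↦1, 5↦1, 6↦10, 7↦6, 8↦0, 9↦3, 10↦4]  zeros at y ∈ {1, 8}
  x = 2: [0↦8, 1↦0, 2↦10, 3↦5, 4↦7, 5↦5, 6↦10, 7↦0, 8↦8, 9↦1, 10↦1]  zeros at y ∈ {1, 7}
  x = 3: [0↦1, 1↦8, 2↦9, 3↦4, 4↦4, 5↦9, 6↦8, 7↦1, 8↦10, 9↦2, 10↦10]  zeros at y ∈ ∅
  x = 4: [0↦10, 1↦8, 2↦9, 3↦2, 4↦9, 5↦8, 6↦10, 7↦4, 8↦1, 9↦1, 10↦4]  zeros at y ∈ ∅
  x = 5: [0↦8, 1↦6, 2↦5, 3↦5, 4↦6, 5↦8, 6↦0, 7↦4, 8↦9, 9↦4, 10↦0]  zeros at y ∈ {6, 10}
  x = 6: [0↦1, 1↦8, 2↦3, 3↦8, 4↦1, 5↦4, 6↦6, 7↦7, 8↦7, 9↦6, 10↦4]  zeros at y ∈ ∅
  x = 7: [0↦6, 1↦9, 2↦9, 3↦6, 4↦0, 5↦2, 6↦1, 7↦8, 8↦1, 9↦2, 10↦0]  zeros at y ∈ {4, 10}
  x = 8: [0↦7, 1↦4, 2↦7, 3↦5, 4↦9, 5↦8, 6↦2, 7↦2, 8↦8, 9↦9, 10↦5]  zeros at y ∈ ∅
  x = 9: [0↦10, 1↦10, 2↦3, 3↦0, 4↦1, 5↦6, 6↦4, 7↦6, 8↦1, 9↦0, 10↦3]  zeros at y ∈ {3, 9}
  x = 10: [0↦10, 1↦0, 2↦3, 3↦8, 4↦4, 5↦2, 6↦2, 7↦4, 8↦8, 9↦3, 10↦0]  zeros at y ∈ {1, 10}
Collecting zeros: affine points = {(1, 1), (1, 8), (2, 1), (2, 7), (5, 6), (5, 10), (7, 4), (7, 10), (9, 3), (9, 9), (10, 1), (10, 10)}.
Total count |C(F_11)_aff| = 12.


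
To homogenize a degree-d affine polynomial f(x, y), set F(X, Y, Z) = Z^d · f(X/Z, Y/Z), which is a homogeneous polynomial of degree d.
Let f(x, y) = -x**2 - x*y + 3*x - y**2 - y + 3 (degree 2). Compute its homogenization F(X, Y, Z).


F(X, Y, Z) = -X**2 - X*Y + 3*X*Z - Y**2 - Y*Z + 3*Z**2

deg(f) = 2.
Substitute x = X/Z, y = Y/Z into f, then multiply by Z^2.
  monomial -1·x^2·y^0 ↦ -1·X^2·Y^0·Z^0.
  monomial -1·x^1·y^1 ↦ -1·X^1·Y^1·Z^0.
  monomial 3·x^1·y^0 ↦ 3·X^1·Y^0·Z^1.
  monomial -1·x^0·y^2 ↦ -1·X^0·Y^2·Z^0.
  monomial -1·x^0·y^1 ↦ -1·X^0·Y^1·Z^1.
  monomial 3·x^0·y^0 ↦ 3·X^0·Y^0·Z^2.
Collecting: F(X, Y, Z) = -X**2 - X*Y + 3*X*Z - Y**2 - Y*Z + 3*Z**2.


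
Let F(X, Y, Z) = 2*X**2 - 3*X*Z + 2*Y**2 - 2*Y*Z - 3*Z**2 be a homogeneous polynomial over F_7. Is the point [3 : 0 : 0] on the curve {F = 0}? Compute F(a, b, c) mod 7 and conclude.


F(3,0,0) ≡ 4 (mod 7); P is NOT on the curve.

Evaluate F(3, 0, 0) term-by-term (mod 7).
  2*X**2 ↦ 2·9·1·1 = 18
  -3*X*Z ↦ -3·3·1·0 = 0
  2*Y**2 ↦ 2·1·0·1 = 0
  -2*Y*Z ↦ -2·1·0·0 = 0
  -3*Z**2 ↦ -3·1·1·0 = 0
Sum: F(3, 0, 0) = (18) + (0) + (0) + (0) + (0) = 18.
Reducing mod 7: 18 ≡ 4 (mod 7).
Since F(a, b, c) ≡ 4 ≠ 0 (mod 7), P does NOT lie on the curve.


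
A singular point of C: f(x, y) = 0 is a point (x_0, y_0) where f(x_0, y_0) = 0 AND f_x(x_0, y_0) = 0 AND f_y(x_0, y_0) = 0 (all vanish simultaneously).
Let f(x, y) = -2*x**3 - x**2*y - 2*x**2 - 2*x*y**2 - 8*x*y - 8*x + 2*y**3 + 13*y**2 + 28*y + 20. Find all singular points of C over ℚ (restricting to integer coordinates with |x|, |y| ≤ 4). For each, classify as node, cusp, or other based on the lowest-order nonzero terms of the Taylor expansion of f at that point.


Singular points: {(0, -2)}; classification: cusp.

Compute partial derivatives:
  f_x = -6*x**2 - 2*x*y - 4*x - 2*y**2 - 8*y - 8.
  f_y = -x**2 - 4*x*y - 8*x + 6*y**2 + 26*y + 28.
Scan x_0 ∈ {−4, ..., 4}. For each x_0, f_y(x_0, y) is a polynomial in y; find its integer roots y ∈ {−4, ..., 4}, then test f_x and f at those candidates.
  x = -4: f_y(-4, y) = 6*y**2 + 42*y + 44; no integer root y with |y| ≤ 4.
  x = -3: f_y(-3, y) = 6*y**2 + 38*y + 43; no integer root y with |y| ≤ 4.
  x = -2: f_y(-2, y) = 6*y**2 + 34*y + 40; vanishes at y ∈ {-4}. (-2, -4): f_x = -40 ≠ 0.
  x = -1: f_y(-1, y) = 6*y**2 + 30*y + 35; no integer root y with |y| ≤ 4.
  x = 0: f_y(0, y) = 6*y**2 + 26*y + 28; vanishes at y ∈ {-2}. (0, -2): f_x = 0, f = 0 — SINGULAR.
  x = 1: f_y(1, y) = 6*y**2 + 22*y + 19; no integer root y with |y| ≤ 4.
  x = 2: f_y(2, y) = 6*y**2 + 18*y + 8; no integer root y with |y| ≤ 4.
  x = 3: f_y(3, y) = 6*y**2 + 14*y - 5; no integer root y with |y| ≤ 4.
  x = 4: f_y(4, y) = 6*y**2 + 10*y - 20; no integer root y with |y| ≤ 4.
Only singular point on the grid: (0, -2).
Classify: substitute x = 0 + u, y = -2 + v and expand: f = -2*u**3 - u**2*v - 2*u*v**2 + 2*v**3 + v**2.
No constant or linear terms (consistent with a singular point). Quadratic part: v**2. Cubic part: -2*u**3 - u**2*v - 2*u*v**2 + 2*v**3.
The quadratic part v**2 is a perfect square, so there is a single (double) tangent line v = 0, i.e. y = -2. Restricting the cubic part to that line (v = 0) leaves -2*u**3 ≠ 0, so f is not divisible by v and the branch is v² ≈ 2*u**3 to lowest order — this is a cusp.
Classification: cusp.


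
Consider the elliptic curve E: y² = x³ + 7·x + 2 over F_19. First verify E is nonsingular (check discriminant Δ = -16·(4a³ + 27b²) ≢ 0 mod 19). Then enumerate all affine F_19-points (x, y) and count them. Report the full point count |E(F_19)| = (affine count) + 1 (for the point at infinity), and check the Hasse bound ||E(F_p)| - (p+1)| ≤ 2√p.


Affine points = {(2, 9), (2, 10), (8, 0), (11, 2), (11, 17), (12, 3), (12, 16), (15, 9), (15, 10), (16, 7), (16, 12)}; affine count = 11; |E(F_19)| = 12.

Discriminant check: Δ ∝ 4a³ + 27b² = 4·7³ + 27·2² = 4·343 + 27·4 ≡ 17 (mod 19). Nonzero ⇒ E is nonsingular.
For each x ∈ F_19, compute rhs = x³ + 7·x + 2 mod 19, then count y ∈ F_19 with y² ≡ rhs.
  x = 0: rhs = 2, matching y values: none (0 points).
  x = 1: rhs = 10, matching y values: none (0 points).
  x = 2: rhs = 5, matching y values: 9, 10 (2 points).
  x = 3: rhs = 12, matching y values: none (0 points).
  x = 4: rhs = 18, matching y values: none (0 points).
  x = 5: rhs = 10, matching y values: none (0 points).
  x = 6: rhs = 13, matching y values: none (0 points).
  x = 7: rhs = 14, matching y values: none (0 points).
  x = 8: rhs = 0, matching y values: 0 (1 points).
  x = 9: rhs = 15, matching y values: none (0 points).
  x = 10: rhs = 8, matching y values: none (0 points).
  x = 11: rhs = 4, matching y values: 2, 17 (2 points).
  x = 12: rhs = 9, matching y values: 3, 16 (2 points).
  x = 13: rhs = 10, matching y values: none (0 points).
  x = 14: rhs = 13, matching y values: none (0 points).
  x = 15: rhs = 5, matching y values: 9, 10 (2 points).
  x = 16: rhs = 11, matching y values: 7, 12 (2 points).
  x = 17: rhs = 18, matching y values: none (0 points).
  x = 18: rhs = 13, matching y values: none (0 points).
Total affine count: 11.
Full point count |E(F_19)| = 11 + 1 = 12.
Hasse bound: |12 − (19+1)| = |-8| = 8 ≤ 2√19 ≈ 8.7178 ✓.


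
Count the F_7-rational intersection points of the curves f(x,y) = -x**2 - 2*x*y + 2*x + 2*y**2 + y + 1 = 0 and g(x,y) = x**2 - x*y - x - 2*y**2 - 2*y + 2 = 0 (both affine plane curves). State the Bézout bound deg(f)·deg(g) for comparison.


Common zeros: {(4, 0)}; count = 1; Bézout bound = 4.

deg(f) = 2, deg(g) = 2, so Bézout bound = 4.
Scan x ∈ F_7. For each x, list the y ∈ F_7 with f(x, y) ≡ 0 and those with g(x, y) ≡ 0 (mod 7); the common zeros in that column are the intersection.
  x = 0: f ≡ 0 at y ∈ {5}; g ≡ 0 at y ∈ ∅; common: ∅.
  x = 1: f ≡ 0 at y ∈ ∅; g ≡ 0 at y ∈ {4, 5}; common: ∅.
  x = 2: f ≡ 0 at y ∈ {1, 4}; g ≡ 0 at y ∈ ∅; common: ∅.
  x = 3: f ≡ 0 at y ∈ ∅; g ≡ 0 at y ∈ ∅; common: ∅.
  x = 4: f ≡ 0 at y ∈ {0}; g ≡ 0 at y ∈ {0, 4}; common: {0}.
  x = 5: f ≡ 0 at y ∈ {0, 1}; g ≡ 0 at y ∈ {2, 5}; common: ∅.
  x = 6: f ≡ 0 at y ∈ {4, 5}; g ≡ 0 at y ∈ ∅; common: ∅.
Collecting: common zeros = {(4, 0)}, so the count is 1.
Comparison with the Bézout bound: 1 ≤ 4 = deg(f)·deg(g), as expected for curves with no common component (the affine F_7-count falls short of the bound because intersections may lie at infinity, over extension fields, or carry multiplicity).


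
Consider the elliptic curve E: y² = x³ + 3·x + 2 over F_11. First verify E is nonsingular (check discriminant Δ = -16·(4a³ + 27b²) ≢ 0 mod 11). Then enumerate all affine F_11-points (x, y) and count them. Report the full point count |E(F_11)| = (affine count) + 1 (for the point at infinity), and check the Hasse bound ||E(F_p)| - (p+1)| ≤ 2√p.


Affine points = {(2, 4), (2, 7), (3, 4), (3, 7), (4, 1), (4, 10), (6, 4), (6, 7), (7, 5), (7, 6), (10, 3), (10, 8)}; affine count = 12; |E(F_11)| = 13.

Discriminant check: Δ ∝ 4a³ + 27b² = 4·3³ + 27·2² = 4·27 + 27·4 ≡ 7 (mod 11). Nonzero ⇒ E is nonsingular.
For each x ∈ F_11, compute rhs = x³ + 3·x + 2 mod 11, then count y ∈ F_11 with y² ≡ rhs.
  x = 0: rhs = 2, matching y values: none (0 points).
  x = 1: rhs = 6, matching y values: none (0 points).
  x = 2: rhs = 5, matching y values: 4, 7 (2 points).
  x = 3: rhs = 5, matching y values: 4, 7 (2 points).
  x = 4: rhs = 1, matching y values: 1, 10 (2 points).
  x = 5: rhs = 10, matching y values: none (0 points).
  x = 6: rhs = 5, matching y values: 4, 7 (2 points).
  x = 7: rhs = 3, matching y values: 5, 6 (2 points).
  x = 8: rhs = 10, matching y values: none (0 points).
  x = 9: rhs = 10, matching y values: none (0 points).
  x = 10: rhs = 9, matching y values: 3, 8 (2 points).
Total affine count: 12.
Full point count |E(F_11)| = 12 + 1 = 13.
Hasse bound: |13 − (11+1)| = |1| = 1 ≤ 2√11 ≈ 6.6332 ✓.


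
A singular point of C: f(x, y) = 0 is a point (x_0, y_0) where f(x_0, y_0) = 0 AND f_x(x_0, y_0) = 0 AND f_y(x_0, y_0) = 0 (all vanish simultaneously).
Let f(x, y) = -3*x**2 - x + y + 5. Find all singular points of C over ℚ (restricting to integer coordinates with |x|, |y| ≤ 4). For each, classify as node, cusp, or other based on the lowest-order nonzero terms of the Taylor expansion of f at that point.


No singular points in the scanned grid; C is smooth there.

Compute partial derivatives:
  f_x = -6*x - 1.
  f_y = 1.
f_y = 1 is a nonzero constant, so f_y never vanishes: no point (x, y) can satisfy f = f_x = f_y = 0. In particular no (x, y) ∈ {−4, ..., 4}² is singular; the curve is smooth.


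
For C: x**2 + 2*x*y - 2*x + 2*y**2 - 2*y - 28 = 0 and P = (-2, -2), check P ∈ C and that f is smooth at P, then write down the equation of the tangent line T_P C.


Tangent line at P: -10*x - 14*y - 48 = 0.

Step 1: f(-2, -2) = 0, so P lies on C.
Step 2: partial derivatives
  f_x(x, y) = 2*x + 2*y - 2, f_y(x, y) = 2*x + 4*y - 2.
  f_x(P) = -10, f_y(P) = -14 (gradient nonzero, so P is smooth).
Step 3: tangent line at P: -10·(x − -2) + -14·(y − -2) = 0.
Expanding: -10*x - 14*y - 48 = 0.


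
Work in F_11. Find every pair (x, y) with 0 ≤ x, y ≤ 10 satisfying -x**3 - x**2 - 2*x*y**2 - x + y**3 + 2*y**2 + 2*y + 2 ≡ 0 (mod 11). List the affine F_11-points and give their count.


Affine F_11-points: {(0, 2), (0, 5), (1, 2), (2, 1), (3, 10), (5, 4), (6, 9), (7, 4), (8, 6), (9, 2), (9, 4), (9, 10)}; count = 12.

For each of the 121 pairs (x, y) ∈ F_11², evaluate f(x, y) mod 11. Record the zeros.
  x = 0: [0↦2, 1↦7, 2↦0, 3↦9, 4↦7, 5↦0, 6↦5, 7↦6, 8↦9, 9↦9, 10↦1]  zeros at y ∈ {2, 5}
  x = 1: [0↦10, 1↦2, 2↦0, 3↦10, 4↦5, 5↦2, 6↦7, 7↦4, 8↦10, 9↦9, 10↦7]  zeros at y ∈ {2}
  x = 2: [0↦10, 1↦0, 2↦3, 3↦3, 4↦6, 5↦7, 6↦1, 7↦5, 8↦3, 9↦1, 10↦5]  zeros at y ∈ {1}
  x = 3: [0↦7, 1↦6, 2↦3, 3↦4, 4↦4, 5↦9, 6↦3, 7↦3, 8↦4, 9↦1, 10↦0]  zeros at y ∈ {10}
  x = 4: [0↦6, 1↦3, 2↦5, 3↦7, 4↦4, 5↦2, 6↦7, 7↦3, 8↦7, 9↦3, 10↦8]  zeros at y ∈ ∅
  x = 5: [0↦1, 1↦7, 2↦3, 3↦6, 4↦0, 5↦2, 6↦7, 7↦10, 8↦6, 9↦1, 10↦1]  zeros at y ∈ {4}
  x = 6: [0↦8, 1↦1, 2↦2, 3↦6, 4↦8, 5↦3, 6↦8, 7↦7, 8↦6, 9↦0, 10↦6]  zeros at y ∈ {9}
  x = 7: [0↦10, 1↦1, 2↦7, 3↦1, 4↦0, 5↦10, 6↦4, 7↦10, 8↦1, 9↦5, 10↦6]  zeros at y ∈ {4}
  x = 8: [0↦1, 1↦1, 2↦1, 3↦7, 4↦3, 5↦6, 6↦0, 7↦2, 8↦7, 9↦10, 10↦6]  zeros at y ∈ {6}
  x = 9: [0↦8, 1↦6, 2↦0, 3↦7, 4↦0, 5↦7, 6↦1, 7↦10, 8↦7, 9↦9, 10↦0]  zeros at y ∈ {2, 4, 10}
  x = 10: [0↦3, 1↦10, 2↦9, 3↦6, 4↦7, 5↦7, 6↦1, 7↦6, 8↦6, 9↦7, 10↦4]  zeros at y ∈ ∅
Collecting zeros: affine points = {(0, 2), (0, 5), (1, 2), (2, 1), (3, 10), (5, 4), (6, 9), (7, 4), (8, 6), (9, 2), (9, 4), (9, 10)}.
Total count |C(F_11)_aff| = 12.


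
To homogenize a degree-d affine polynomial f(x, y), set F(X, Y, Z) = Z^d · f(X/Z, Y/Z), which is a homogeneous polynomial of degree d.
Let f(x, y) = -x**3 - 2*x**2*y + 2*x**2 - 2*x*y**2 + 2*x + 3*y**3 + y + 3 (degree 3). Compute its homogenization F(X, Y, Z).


F(X, Y, Z) = -X**3 - 2*X**2*Y + 2*X**2*Z - 2*X*Y**2 + 2*X*Z**2 + 3*Y**3 + Y*Z**2 + 3*Z**3

deg(f) = 3.
Substitute x = X/Z, y = Y/Z into f, then multiply by Z^3.
  monomial -1·x^3·y^0 ↦ -1·X^3·Y^0·Z^0.
  monomial -2·x^2·y^1 ↦ -2·X^2·Y^1·Z^0.
  monomial 2·x^2·y^0 ↦ 2·X^2·Y^0·Z^1.
  monomial -2·x^1·y^2 ↦ -2·X^1·Y^2·Z^0.
  monomial 2·x^1·y^0 ↦ 2·X^1·Y^0·Z^2.
  monomial 3·x^0·y^3 ↦ 3·X^0·Y^3·Z^0.
  monomial 1·x^0·y^1 ↦ 1·X^0·Y^1·Z^2.
  monomial 3·x^0·y^0 ↦ 3·X^0·Y^0·Z^3.
Collecting: F(X, Y, Z) = -X**3 - 2*X**2*Y + 2*X**2*Z - 2*X*Y**2 + 2*X*Z**2 + 3*Y**3 + Y*Z**2 + 3*Z**3.


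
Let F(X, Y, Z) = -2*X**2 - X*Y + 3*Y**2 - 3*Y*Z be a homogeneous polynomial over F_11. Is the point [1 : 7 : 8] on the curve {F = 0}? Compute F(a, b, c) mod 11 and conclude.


F(1,7,8) ≡ 3 (mod 11); P is NOT on the curve.

Evaluate F(1, 7, 8) term-by-term (mod 11).
  -2*X**2 ↦ -2·1·1·1 = -2
  -X*Y ↦ -1·1·7·1 = -7
  3*Y**2 ↦ 3·1·49·1 = 147
  -3*Y*Z ↦ -3·1·7·8 = -168
Sum: F(1, 7, 8) = (-2) + (-7) + (147) + (-168) = -30.
Reducing mod 11: -30 ≡ 3 (mod 11).
Since F(a, b, c) ≡ 3 ≠ 0 (mod 11), P does NOT lie on the curve.


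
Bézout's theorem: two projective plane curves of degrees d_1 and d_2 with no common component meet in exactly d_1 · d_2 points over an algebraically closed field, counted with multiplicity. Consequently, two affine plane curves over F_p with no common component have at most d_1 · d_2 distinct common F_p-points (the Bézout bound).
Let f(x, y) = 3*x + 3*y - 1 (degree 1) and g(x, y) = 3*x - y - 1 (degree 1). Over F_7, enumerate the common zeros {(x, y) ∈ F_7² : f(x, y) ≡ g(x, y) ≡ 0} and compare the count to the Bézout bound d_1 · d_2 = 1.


Common zeros: {(5, 0)}; count = 1; Bézout bound = 1.

deg(f) = 1, deg(g) = 1, so Bézout bound = 1.
Scan x ∈ F_7. For each x, list the y ∈ F_7 with f(x, y) ≡ 0 and those with g(x, y) ≡ 0 (mod 7); the common zeros in that column are the intersection.
  x = 0: f ≡ 0 at y ∈ {5}; g ≡ 0 at y ∈ {6}; common: ∅.
  x = 1: f ≡ 0 at y ∈ {4}; g ≡ 0 at y ∈ {2}; common: ∅.
  x = 2: f ≡ 0 at y ∈ {3}; g ≡ 0 at y ∈ {5}; common: ∅.
  x = 3: f ≡ 0 at y ∈ {2}; g ≡ 0 at y ∈ {1}; common: ∅.
  x = 4: f ≡ 0 at y ∈ {1}; g ≡ 0 at y ∈ {4}; common: ∅.
  x = 5: f ≡ 0 at y ∈ {0}; g ≡ 0 at y ∈ {0}; common: {0}.
  x = 6: f ≡ 0 at y ∈ {6}; g ≡ 0 at y ∈ {3}; common: ∅.
Collecting: common zeros = {(5, 0)}, so the count is 1.
Comparison with the Bézout bound: 1 ≤ 1 = deg(f)·deg(g), as expected for curves with no common component (the bound is attained).


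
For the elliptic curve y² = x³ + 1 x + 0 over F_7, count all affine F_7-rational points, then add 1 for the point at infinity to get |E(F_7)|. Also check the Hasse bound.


Affine points = {(0, 0), (1, 3), (1, 4), (3, 3), (3, 4), (5, 2), (5, 5)}; affine count = 7; |E(F_7)| = 8.

Discriminant check: Δ ∝ 4a³ + 27b² = 4·1³ + 27·0² = 4·1 + 27·0 ≡ 4 (mod 7). Nonzero ⇒ E is nonsingular.
For each x ∈ F_7, compute rhs = x³ + 1·x + 0 mod 7, then count y ∈ F_7 with y² ≡ rhs.
  x = 0: rhs = 0, matching y values: 0 (1 points).
  x = 1: rhs = 2, matching y values: 3, 4 (2 points).
  x = 2: rhs = 3, matching y values: none (0 points).
  x = 3: rhs = 2, matching y values: 3, 4 (2 points).
  x = 4: rhs = 5, matching y values: none (0 points).
  x = 5: rhs = 4, matching y values: 2, 5 (2 points).
  x = 6: rhs = 5, matching y values: none (0 points).
Total affine count: 7.
Full point count |E(F_7)| = 7 + 1 = 8.
Hasse bound: |8 − (7+1)| = |0| = 0 ≤ 2√7 ≈ 5.2915 ✓.


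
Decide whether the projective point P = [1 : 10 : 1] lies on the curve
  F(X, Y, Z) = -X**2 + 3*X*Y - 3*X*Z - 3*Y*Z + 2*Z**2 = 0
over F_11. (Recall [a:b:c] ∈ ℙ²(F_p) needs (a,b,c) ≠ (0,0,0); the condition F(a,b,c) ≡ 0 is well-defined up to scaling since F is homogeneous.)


F(1,10,1) ≡ 9 (mod 11); P is NOT on the curve.

Evaluate F(1, 10, 1) term-by-term (mod 11).
  -X**2 ↦ -1·1·1·1 = -1
  3*X*Y ↦ 3·1·10·1 = 30
  -3*X*Z ↦ -3·1·1·1 = -3
  -3*Y*Z ↦ -3·1·10·1 = -30
  2*Z**2 ↦ 2·1·1·1 = 2
Sum: F(1, 10, 1) = (-1) + (30) + (-3) + (-30) + (2) = -2.
Reducing mod 11: -2 ≡ 9 (mod 11).
Since F(a, b, c) ≡ 9 ≠ 0 (mod 11), P does NOT lie on the curve.


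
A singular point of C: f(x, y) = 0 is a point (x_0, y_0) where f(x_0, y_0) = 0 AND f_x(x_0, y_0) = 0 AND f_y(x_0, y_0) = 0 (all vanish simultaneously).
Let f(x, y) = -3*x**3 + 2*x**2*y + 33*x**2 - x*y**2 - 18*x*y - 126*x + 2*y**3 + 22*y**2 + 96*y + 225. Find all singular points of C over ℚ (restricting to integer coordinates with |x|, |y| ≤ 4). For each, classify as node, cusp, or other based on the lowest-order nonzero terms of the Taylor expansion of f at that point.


Singular points: {(3, -3)}; classification: cusp.

Compute partial derivatives:
  f_x = -9*x**2 + 4*x*y + 66*x - y**2 - 18*y - 126.
  f_y = 2*x**2 - 2*x*y - 18*x + 6*y**2 + 44*y + 96.
Scan x_0 ∈ {−4, ..., 4}. For each x_0, f_y(x_0, y) is a polynomial in y; find its integer roots y ∈ {−4, ..., 4}, then test f_x and f at those candidates.
  x = -4: f_y(-4, y) = 6*y**2 + 52*y + 200; no integer root y with |y| ≤ 4.
  x = -3: f_y(-3, y) = 6*y**2 + 50*y + 168; no integer root y with |y| ≤ 4.
  x = -2: f_y(-2, y) = 6*y**2 + 48*y + 140; no integer root y with |y| ≤ 4.
  x = -1: f_y(-1, y) = 6*y**2 + 46*y + 116; no integer root y with |y| ≤ 4.
  x = 0: f_y(0, y) = 6*y**2 + 44*y + 96; no integer root y with |y| ≤ 4.
  x = 1: f_y(1, y) = 6*y**2 + 42*y + 80; no integer root y with |y| ≤ 4.
  x = 2: f_y(2, y) = 6*y**2 + 40*y + 68; no integer root y with |y| ≤ 4.
  x = 3: f_y(3, y) = 6*y**2 + 38*y + 60; vanishes at y ∈ {-3}. (3, -3): f_x = 0, f = 0 — SINGULAR.
  x = 4: f_y(4, y) = 6*y**2 + 36*y + 56; no integer root y with |y| ≤ 4.
Only singular point on the grid: (3, -3).
Classify: substitute x = 3 + u, y = -3 + v and expand: f = -3*u**3 + 2*u**2*v - u*v**2 + 2*v**3 + v**2.
No constant or linear terms (consistent with a singular point). Quadratic part: v**2. Cubic part: -3*u**3 + 2*u**2*v - u*v**2 + 2*v**3.
The quadratic part v**2 is a perfect square, so there is a single (double) tangent line v = 0, i.e. y = -3. Restricting the cubic part to that line (v = 0) leaves -3*u**3 ≠ 0, so f is not divisible by v and the branch is v² ≈ 3*u**3 to lowest order — this is a cusp.
Classification: cusp.


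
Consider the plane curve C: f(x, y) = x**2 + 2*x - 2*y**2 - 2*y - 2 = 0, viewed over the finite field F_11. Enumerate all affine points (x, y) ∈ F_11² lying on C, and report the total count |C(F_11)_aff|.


Affine F_11-points: {(1, 2), (1, 8), (3, 3), (3, 7), (4, 0), (4, 10), (5, 0), (5, 10), (6, 3), (6, 7), (8, 2), (8, 8)}; count = 12.

For each of the 121 pairs (x, y) ∈ F_11², evaluate f(x, y) mod 11. Record the zeros.
  x = 0: [0↦9, 1↦5, 2↦8, 3↦7, 4↦2, 5↦4, 6↦2, 7↦7, 8↦8, 9↦5, 10↦9]  zeros at y ∈ ∅
  x = 1: [0↦1, 1↦8, 2↦0, 3↦10, 4↦5, 5↦7, 6↦5, 7↦10, 8↦0, 9↦8, 10↦1]  zeros at y ∈ {2, 8}
  x = 2: [0↦6, 1↦2, 2↦5, 3↦4, 4↦10, 5↦1, 6↦10, 7↦4, 8↦5, 9↦2, 10↦6]  zeros at y ∈ ∅
  x = 3: [0↦2, 1↦9, 2↦1, 3↦0, 4↦6, 5↦8, 6↦6, 7↦0, 8↦1, 9↦9, 10↦2]  zeros at y ∈ {3, 7}
  x = 4: [0↦0, 1↦7, 2↦10, 3↦9, 4↦4, 5↦6, 6↦4, 7↦9, 8↦10, 9↦7, 10↦0]  zeros at y ∈ {0, 10}
  x = 5: [0↦0, 1↦7, 2↦10, 3↦9, 4↦4, 5↦6, 6↦4, 7↦9, 8↦10, 9↦7, 10↦0]  zeros at y ∈ {0, 10}
  x = 6: [0↦2, 1↦9, 2↦1, 3↦0, 4↦6, 5↦8, 6↦6, 7↦0, 8↦1, 9↦9, 10↦2]  zeros at y ∈ {3, 7}
  x = 7: [0↦6, 1↦2, 2↦5, 3↦4, 4↦10, 5↦1, 6↦10, 7↦4, 8↦5, 9↦2, 10↦6]  zeros at y ∈ ∅
  x = 8: [0↦1, 1↦8, 2↦0, 3↦10, 4↦5, 5↦7, 6↦5, 7↦10, 8↦0, 9↦8, 10↦1]  zeros at y ∈ {2, 8}
  x = 9: [0↦9, 1↦5, 2↦8, 3↦7, 4↦2, 5↦4, 6↦2, 7↦7, 8↦8, 9↦5, 10↦9]  zeros at y ∈ ∅
  x = 10: [0↦8, 1↦4, 2↦7, 3↦6, 4↦1, 5↦3, 6↦1, 7↦6, 8↦7, 9↦4, 10↦8]  zeros at y ∈ ∅
Collecting zeros: affine points = {(1, 2), (1, 8), (3, 3), (3, 7), (4, 0), (4, 10), (5, 0), (5, 10), (6, 3), (6, 7), (8, 2), (8, 8)}.
Total count |C(F_11)_aff| = 12.


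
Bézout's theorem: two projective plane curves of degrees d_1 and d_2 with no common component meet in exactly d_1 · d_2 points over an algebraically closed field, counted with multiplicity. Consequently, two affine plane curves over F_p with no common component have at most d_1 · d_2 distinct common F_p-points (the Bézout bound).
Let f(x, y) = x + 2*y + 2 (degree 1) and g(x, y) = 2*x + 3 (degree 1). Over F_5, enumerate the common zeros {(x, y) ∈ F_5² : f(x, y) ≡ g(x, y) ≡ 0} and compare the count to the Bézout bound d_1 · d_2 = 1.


Common zeros: {(1, 1)}; count = 1; Bézout bound = 1.

deg(f) = 1, deg(g) = 1, so Bézout bound = 1.
Scan x ∈ F_5. For each x, list the y ∈ F_5 with f(x, y) ≡ 0 and those with g(x, y) ≡ 0 (mod 5); the common zeros in that column are the intersection.
  x = 0: f ≡ 0 at y ∈ {4}; g ≡ 0 at y ∈ ∅; common: ∅.
  x = 1: f ≡ 0 at y ∈ {1}; g ≡ 0 at y ∈ {0, 1, 2, 3, 4}; common: {1}.
  x = 2: f ≡ 0 at y ∈ {3}; g ≡ 0 at y ∈ ∅; common: ∅.
  x = 3: f ≡ 0 at y ∈ {0}; g ≡ 0 at y ∈ ∅; common: ∅.
  x = 4: f ≡ 0 at y ∈ {2}; g ≡ 0 at y ∈ ∅; common: ∅.
Collecting: common zeros = {(1, 1)}, so the count is 1.
Comparison with the Bézout bound: 1 ≤ 1 = deg(f)·deg(g), as expected for curves with no common component (the bound is attained).
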